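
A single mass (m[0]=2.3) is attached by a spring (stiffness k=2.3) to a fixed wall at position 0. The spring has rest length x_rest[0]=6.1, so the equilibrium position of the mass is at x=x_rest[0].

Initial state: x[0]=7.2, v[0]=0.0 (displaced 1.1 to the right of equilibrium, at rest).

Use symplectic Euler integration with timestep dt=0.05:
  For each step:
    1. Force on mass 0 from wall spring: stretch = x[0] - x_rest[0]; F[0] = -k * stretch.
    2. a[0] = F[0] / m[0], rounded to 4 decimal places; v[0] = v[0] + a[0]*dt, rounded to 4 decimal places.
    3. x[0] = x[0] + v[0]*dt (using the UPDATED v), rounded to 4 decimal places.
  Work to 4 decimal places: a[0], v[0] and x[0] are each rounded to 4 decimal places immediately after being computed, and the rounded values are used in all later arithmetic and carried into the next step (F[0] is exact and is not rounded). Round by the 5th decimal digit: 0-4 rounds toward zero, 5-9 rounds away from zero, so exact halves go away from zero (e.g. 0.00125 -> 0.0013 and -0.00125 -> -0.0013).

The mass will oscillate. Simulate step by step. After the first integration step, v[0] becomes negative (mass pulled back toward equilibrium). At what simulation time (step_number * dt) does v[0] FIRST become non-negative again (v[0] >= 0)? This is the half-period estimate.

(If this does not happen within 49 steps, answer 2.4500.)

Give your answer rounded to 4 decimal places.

Answer: 2.4500

Derivation:
Step 0: x=[7.2000] v=[0.0000]
Step 1: x=[7.1973] v=[-0.0550]
Step 2: x=[7.1918] v=[-0.1099]
Step 3: x=[7.1836] v=[-0.1645]
Step 4: x=[7.1727] v=[-0.2187]
Step 5: x=[7.1591] v=[-0.2723]
Step 6: x=[7.1428] v=[-0.3253]
Step 7: x=[7.1239] v=[-0.3774]
Step 8: x=[7.1025] v=[-0.4286]
Step 9: x=[7.0786] v=[-0.4787]
Step 10: x=[7.0522] v=[-0.5276]
Step 11: x=[7.0234] v=[-0.5752]
Step 12: x=[6.9923] v=[-0.6214]
Step 13: x=[6.9590] v=[-0.6660]
Step 14: x=[6.9236] v=[-0.7090]
Step 15: x=[6.8861] v=[-0.7502]
Step 16: x=[6.8466] v=[-0.7895]
Step 17: x=[6.8053] v=[-0.8268]
Step 18: x=[6.7622] v=[-0.8621]
Step 19: x=[6.7174] v=[-0.8952]
Step 20: x=[6.6711] v=[-0.9261]
Step 21: x=[6.6234] v=[-0.9547]
Step 22: x=[6.5744] v=[-0.9809]
Step 23: x=[6.5242] v=[-1.0046]
Step 24: x=[6.4729] v=[-1.0258]
Step 25: x=[6.4207] v=[-1.0444]
Step 26: x=[6.3677] v=[-1.0604]
Step 27: x=[6.3140] v=[-1.0738]
Step 28: x=[6.2598] v=[-1.0845]
Step 29: x=[6.2052] v=[-1.0925]
Step 30: x=[6.1503] v=[-1.0978]
Step 31: x=[6.0953] v=[-1.1003]
Step 32: x=[6.0403] v=[-1.1001]
Step 33: x=[5.9854] v=[-1.0971]
Step 34: x=[5.9308] v=[-1.0914]
Step 35: x=[5.8767] v=[-1.0829]
Step 36: x=[5.8231] v=[-1.0717]
Step 37: x=[5.7702] v=[-1.0579]
Step 38: x=[5.7181] v=[-1.0414]
Step 39: x=[5.6670] v=[-1.0223]
Step 40: x=[5.6170] v=[-1.0007]
Step 41: x=[5.5682] v=[-0.9766]
Step 42: x=[5.5207] v=[-0.9500]
Step 43: x=[5.4747] v=[-0.9210]
Step 44: x=[5.4302] v=[-0.8897]
Step 45: x=[5.3874] v=[-0.8562]
Step 46: x=[5.3464] v=[-0.8206]
Step 47: x=[5.3073] v=[-0.7829]
Step 48: x=[5.2701] v=[-0.7433]
Step 49: x=[5.2350] v=[-0.7018]
v[0] did not become non-negative within 49 steps; using fallback time=2.4500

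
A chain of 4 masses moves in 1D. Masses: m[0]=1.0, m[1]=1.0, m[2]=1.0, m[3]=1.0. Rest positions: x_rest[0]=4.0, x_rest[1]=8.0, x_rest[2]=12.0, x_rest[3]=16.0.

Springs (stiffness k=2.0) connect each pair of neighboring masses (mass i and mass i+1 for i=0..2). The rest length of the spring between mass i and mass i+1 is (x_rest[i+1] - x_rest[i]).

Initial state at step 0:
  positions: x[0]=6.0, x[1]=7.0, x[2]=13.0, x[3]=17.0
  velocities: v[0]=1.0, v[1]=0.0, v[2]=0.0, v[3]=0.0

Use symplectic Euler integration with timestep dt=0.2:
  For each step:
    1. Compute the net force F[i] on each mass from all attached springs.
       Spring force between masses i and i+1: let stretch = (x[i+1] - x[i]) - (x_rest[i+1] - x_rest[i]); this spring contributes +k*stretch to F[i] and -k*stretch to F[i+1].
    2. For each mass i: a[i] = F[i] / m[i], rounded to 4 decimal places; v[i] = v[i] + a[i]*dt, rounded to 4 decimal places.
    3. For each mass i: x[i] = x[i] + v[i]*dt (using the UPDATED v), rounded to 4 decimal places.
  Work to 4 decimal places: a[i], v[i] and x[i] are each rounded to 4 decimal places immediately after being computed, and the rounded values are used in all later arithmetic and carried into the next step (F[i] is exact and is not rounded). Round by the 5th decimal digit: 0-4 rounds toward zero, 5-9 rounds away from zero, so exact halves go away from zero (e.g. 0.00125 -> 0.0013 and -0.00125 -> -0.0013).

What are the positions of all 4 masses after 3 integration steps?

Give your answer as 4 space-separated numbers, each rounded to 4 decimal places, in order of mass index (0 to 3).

Step 0: x=[6.0000 7.0000 13.0000 17.0000] v=[1.0000 0.0000 0.0000 0.0000]
Step 1: x=[5.9600 7.4000 12.8400 17.0000] v=[-0.2000 2.0000 -0.8000 0.0000]
Step 2: x=[5.7152 8.1200 12.5776 16.9872] v=[-1.2240 3.6000 -1.3120 -0.0640]
Step 3: x=[5.3428 9.0042 12.3114 16.9416] v=[-1.8621 4.4211 -1.3312 -0.2278]

Answer: 5.3428 9.0042 12.3114 16.9416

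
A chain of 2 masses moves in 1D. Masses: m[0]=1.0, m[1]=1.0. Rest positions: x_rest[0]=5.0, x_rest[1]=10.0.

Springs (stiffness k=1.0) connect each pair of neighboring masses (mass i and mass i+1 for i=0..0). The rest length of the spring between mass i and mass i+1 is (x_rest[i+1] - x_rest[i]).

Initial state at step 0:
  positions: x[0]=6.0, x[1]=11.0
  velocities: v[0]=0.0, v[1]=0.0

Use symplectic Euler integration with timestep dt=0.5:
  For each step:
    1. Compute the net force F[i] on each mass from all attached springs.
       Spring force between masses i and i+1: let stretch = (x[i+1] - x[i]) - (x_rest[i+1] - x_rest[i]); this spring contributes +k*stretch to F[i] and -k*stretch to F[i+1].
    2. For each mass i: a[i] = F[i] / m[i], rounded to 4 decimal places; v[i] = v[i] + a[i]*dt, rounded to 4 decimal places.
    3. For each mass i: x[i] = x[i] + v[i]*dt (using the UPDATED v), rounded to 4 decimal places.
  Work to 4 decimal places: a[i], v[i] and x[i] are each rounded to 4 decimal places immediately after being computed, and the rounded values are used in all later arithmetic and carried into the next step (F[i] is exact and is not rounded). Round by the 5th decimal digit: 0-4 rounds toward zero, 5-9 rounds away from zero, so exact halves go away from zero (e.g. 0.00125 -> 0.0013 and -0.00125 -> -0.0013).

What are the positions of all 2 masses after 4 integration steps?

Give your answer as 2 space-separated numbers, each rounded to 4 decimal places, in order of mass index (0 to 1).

Answer: 6.0000 11.0000

Derivation:
Step 0: x=[6.0000 11.0000] v=[0.0000 0.0000]
Step 1: x=[6.0000 11.0000] v=[0.0000 0.0000]
Step 2: x=[6.0000 11.0000] v=[0.0000 0.0000]
Step 3: x=[6.0000 11.0000] v=[0.0000 0.0000]
Step 4: x=[6.0000 11.0000] v=[0.0000 0.0000]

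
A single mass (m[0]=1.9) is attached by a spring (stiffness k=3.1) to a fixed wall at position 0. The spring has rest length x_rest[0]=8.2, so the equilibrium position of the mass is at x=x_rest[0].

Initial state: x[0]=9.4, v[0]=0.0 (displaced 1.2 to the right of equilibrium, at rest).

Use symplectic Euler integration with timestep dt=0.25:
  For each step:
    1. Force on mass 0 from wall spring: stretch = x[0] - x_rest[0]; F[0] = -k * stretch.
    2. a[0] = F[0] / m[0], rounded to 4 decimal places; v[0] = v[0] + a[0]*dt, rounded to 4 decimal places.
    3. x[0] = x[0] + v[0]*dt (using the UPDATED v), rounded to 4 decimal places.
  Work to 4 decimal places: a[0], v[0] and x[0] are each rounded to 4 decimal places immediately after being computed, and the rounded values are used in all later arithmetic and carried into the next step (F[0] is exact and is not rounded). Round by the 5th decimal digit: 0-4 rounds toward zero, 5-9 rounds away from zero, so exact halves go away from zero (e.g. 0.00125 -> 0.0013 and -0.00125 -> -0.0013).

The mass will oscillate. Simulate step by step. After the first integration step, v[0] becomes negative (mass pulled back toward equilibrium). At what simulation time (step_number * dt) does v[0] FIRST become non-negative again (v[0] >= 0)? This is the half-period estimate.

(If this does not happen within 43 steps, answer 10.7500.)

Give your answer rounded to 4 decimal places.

Answer: 2.5000

Derivation:
Step 0: x=[9.4000] v=[0.0000]
Step 1: x=[9.2776] v=[-0.4895]
Step 2: x=[9.0453] v=[-0.9291]
Step 3: x=[8.7268] v=[-1.2739]
Step 4: x=[8.3546] v=[-1.4888]
Step 5: x=[7.9666] v=[-1.5519]
Step 6: x=[7.6024] v=[-1.4567]
Step 7: x=[7.2992] v=[-1.2130]
Step 8: x=[7.0878] v=[-0.8456]
Step 9: x=[6.9898] v=[-0.3920]
Step 10: x=[7.0152] v=[0.1016]
First v>=0 after going negative at step 10, time=2.5000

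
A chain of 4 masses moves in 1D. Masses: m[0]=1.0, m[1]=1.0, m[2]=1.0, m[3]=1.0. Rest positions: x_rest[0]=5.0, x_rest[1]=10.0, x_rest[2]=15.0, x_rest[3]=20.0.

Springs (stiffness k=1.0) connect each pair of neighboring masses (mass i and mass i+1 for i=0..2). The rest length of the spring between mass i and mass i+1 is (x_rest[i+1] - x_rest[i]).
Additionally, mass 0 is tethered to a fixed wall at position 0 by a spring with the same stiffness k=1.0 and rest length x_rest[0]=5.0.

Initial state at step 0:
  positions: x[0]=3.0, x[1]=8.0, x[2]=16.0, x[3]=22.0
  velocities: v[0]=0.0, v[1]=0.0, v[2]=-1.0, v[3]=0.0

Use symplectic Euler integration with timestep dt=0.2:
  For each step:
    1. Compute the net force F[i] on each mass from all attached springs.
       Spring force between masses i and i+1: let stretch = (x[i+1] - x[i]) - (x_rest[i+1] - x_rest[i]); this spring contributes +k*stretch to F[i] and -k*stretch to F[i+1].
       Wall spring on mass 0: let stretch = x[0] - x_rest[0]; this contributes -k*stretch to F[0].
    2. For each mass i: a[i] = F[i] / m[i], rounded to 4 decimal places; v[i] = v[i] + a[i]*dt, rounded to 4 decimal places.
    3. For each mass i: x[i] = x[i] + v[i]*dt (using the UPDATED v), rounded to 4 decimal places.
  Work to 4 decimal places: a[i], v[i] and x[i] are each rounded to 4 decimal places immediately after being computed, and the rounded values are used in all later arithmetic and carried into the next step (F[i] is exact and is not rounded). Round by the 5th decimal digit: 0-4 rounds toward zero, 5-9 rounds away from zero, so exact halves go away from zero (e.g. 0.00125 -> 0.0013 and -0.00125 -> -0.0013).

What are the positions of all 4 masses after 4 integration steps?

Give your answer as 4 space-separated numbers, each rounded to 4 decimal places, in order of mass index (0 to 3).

Step 0: x=[3.0000 8.0000 16.0000 22.0000] v=[0.0000 0.0000 -1.0000 0.0000]
Step 1: x=[3.0800 8.1200 15.7200 21.9600] v=[0.4000 0.6000 -1.4000 -0.2000]
Step 2: x=[3.2384 8.3424 15.3856 21.8704] v=[0.7920 1.1120 -1.6720 -0.4480]
Step 3: x=[3.4714 8.6424 15.0289 21.7214] v=[1.1651 1.4998 -1.7837 -0.7450]
Step 4: x=[3.7724 8.9910 14.6844 21.5047] v=[1.5050 1.7429 -1.7225 -1.0835]

Answer: 3.7724 8.9910 14.6844 21.5047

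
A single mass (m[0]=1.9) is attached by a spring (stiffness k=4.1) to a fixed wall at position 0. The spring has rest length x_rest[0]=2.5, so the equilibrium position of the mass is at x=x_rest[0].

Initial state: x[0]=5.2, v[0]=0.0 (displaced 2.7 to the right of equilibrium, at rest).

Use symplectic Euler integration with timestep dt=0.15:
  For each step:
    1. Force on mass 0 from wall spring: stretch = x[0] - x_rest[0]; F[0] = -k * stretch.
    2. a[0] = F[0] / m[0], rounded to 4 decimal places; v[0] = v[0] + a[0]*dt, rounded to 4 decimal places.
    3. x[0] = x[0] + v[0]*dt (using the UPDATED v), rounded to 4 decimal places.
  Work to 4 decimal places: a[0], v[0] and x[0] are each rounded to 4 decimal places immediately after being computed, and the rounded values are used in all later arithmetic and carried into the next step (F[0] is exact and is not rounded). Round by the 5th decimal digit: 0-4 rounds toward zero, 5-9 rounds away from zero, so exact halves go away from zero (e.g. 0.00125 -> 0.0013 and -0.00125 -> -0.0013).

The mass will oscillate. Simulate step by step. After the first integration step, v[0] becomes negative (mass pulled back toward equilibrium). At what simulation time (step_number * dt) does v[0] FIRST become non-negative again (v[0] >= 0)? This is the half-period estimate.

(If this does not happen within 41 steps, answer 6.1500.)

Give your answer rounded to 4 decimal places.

Answer: 2.2500

Derivation:
Step 0: x=[5.2000] v=[0.0000]
Step 1: x=[5.0689] v=[-0.8739]
Step 2: x=[4.8131] v=[-1.7054]
Step 3: x=[4.4450] v=[-2.4541]
Step 4: x=[3.9824] v=[-3.0837]
Step 5: x=[3.4479] v=[-3.5635]
Step 6: x=[2.8674] v=[-3.8703]
Step 7: x=[2.2690] v=[-3.9892]
Step 8: x=[1.6818] v=[-3.9144]
Step 9: x=[1.1344] v=[-3.6496]
Step 10: x=[0.6533] v=[-3.2076]
Step 11: x=[0.2618] v=[-2.6099]
Step 12: x=[-0.0210] v=[-1.8854]
Step 13: x=[-0.1814] v=[-1.0694]
Step 14: x=[-0.2116] v=[-0.2015]
Step 15: x=[-0.1102] v=[0.6762]
First v>=0 after going negative at step 15, time=2.2500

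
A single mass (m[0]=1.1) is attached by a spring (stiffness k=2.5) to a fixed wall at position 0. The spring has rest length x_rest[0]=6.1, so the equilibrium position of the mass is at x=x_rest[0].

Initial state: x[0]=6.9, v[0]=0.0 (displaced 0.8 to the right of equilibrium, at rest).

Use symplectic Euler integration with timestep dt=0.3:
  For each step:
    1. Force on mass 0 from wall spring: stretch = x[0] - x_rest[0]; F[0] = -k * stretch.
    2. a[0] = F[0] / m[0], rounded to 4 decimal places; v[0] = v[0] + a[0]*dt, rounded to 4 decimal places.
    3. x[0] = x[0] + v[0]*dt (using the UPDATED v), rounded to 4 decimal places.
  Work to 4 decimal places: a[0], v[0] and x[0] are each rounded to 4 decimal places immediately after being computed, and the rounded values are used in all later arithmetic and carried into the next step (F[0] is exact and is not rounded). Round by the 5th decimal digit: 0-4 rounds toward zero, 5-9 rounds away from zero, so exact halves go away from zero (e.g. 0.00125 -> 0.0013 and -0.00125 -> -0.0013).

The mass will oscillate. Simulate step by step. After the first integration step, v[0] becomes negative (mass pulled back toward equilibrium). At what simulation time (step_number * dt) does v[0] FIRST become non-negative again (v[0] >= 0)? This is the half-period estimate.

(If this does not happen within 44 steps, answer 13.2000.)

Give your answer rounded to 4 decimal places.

Step 0: x=[6.9000] v=[0.0000]
Step 1: x=[6.7364] v=[-0.5455]
Step 2: x=[6.4426] v=[-0.9794]
Step 3: x=[6.0787] v=[-1.2130]
Step 4: x=[5.7192] v=[-1.1985]
Step 5: x=[5.4375] v=[-0.9389]
Step 6: x=[5.2913] v=[-0.4872]
Step 7: x=[5.3106] v=[0.0642]
First v>=0 after going negative at step 7, time=2.1000

Answer: 2.1000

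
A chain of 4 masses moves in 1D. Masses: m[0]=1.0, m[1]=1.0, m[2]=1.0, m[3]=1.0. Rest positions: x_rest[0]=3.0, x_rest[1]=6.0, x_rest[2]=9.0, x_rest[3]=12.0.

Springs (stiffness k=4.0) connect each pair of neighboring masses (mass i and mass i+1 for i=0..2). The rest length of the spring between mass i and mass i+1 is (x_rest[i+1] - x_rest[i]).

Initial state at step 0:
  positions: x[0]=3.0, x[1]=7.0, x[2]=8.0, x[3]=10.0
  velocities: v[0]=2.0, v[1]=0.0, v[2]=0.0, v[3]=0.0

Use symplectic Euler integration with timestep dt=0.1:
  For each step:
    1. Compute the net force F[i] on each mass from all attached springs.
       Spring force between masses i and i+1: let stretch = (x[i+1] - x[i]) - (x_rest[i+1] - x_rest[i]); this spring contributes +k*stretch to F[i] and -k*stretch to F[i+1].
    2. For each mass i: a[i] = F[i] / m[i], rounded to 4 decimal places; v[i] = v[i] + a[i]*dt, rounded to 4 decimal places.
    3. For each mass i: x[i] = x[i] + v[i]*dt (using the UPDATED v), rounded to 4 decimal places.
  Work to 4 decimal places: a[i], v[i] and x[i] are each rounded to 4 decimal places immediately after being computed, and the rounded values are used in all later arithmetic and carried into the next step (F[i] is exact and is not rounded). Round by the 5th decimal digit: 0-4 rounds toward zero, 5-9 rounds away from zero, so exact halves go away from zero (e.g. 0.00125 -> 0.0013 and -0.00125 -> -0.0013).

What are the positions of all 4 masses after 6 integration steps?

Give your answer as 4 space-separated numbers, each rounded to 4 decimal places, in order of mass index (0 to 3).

Step 0: x=[3.0000 7.0000 8.0000 10.0000] v=[2.0000 0.0000 0.0000 0.0000]
Step 1: x=[3.2400 6.8800 8.0400 10.0400] v=[2.4000 -1.2000 0.4000 0.4000]
Step 2: x=[3.5056 6.6608 8.1136 10.1200] v=[2.6560 -2.1920 0.7360 0.8000]
Step 3: x=[3.7774 6.3735 8.2093 10.2397] v=[2.7181 -2.8730 0.9574 1.1974]
Step 4: x=[4.0331 6.0558 8.3128 10.3982] v=[2.5565 -3.1771 1.0352 1.5852]
Step 5: x=[4.2497 5.7475 8.4095 10.5933] v=[2.1656 -3.0834 0.9666 1.9510]
Step 6: x=[4.4062 5.4857 8.4870 10.8211] v=[1.5647 -2.6177 0.7753 2.2775]

Answer: 4.4062 5.4857 8.4870 10.8211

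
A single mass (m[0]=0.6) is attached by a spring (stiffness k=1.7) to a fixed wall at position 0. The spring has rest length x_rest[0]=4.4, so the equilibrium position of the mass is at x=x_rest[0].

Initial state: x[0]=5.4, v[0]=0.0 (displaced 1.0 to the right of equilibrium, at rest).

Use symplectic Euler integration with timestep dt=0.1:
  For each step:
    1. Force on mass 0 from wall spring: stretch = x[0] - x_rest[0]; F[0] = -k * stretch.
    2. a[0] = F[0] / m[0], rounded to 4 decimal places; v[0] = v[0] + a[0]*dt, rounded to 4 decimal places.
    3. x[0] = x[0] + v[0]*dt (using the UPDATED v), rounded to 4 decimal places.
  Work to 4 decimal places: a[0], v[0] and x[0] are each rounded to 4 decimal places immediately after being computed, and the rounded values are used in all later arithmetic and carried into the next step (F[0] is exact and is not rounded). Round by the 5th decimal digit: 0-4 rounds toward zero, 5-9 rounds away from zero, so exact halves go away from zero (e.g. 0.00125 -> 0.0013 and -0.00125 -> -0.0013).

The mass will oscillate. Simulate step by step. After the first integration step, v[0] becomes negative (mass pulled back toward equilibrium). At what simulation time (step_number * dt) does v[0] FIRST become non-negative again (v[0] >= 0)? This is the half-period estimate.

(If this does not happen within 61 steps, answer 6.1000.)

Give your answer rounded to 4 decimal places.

Step 0: x=[5.4000] v=[0.0000]
Step 1: x=[5.3717] v=[-0.2833]
Step 2: x=[5.3158] v=[-0.5586]
Step 3: x=[5.2340] v=[-0.8181]
Step 4: x=[5.1286] v=[-1.0544]
Step 5: x=[5.0025] v=[-1.2608]
Step 6: x=[4.8594] v=[-1.4315]
Step 7: x=[4.7032] v=[-1.5617]
Step 8: x=[4.5384] v=[-1.6476]
Step 9: x=[4.3697] v=[-1.6868]
Step 10: x=[4.2019] v=[-1.6782]
Step 11: x=[4.0397] v=[-1.6221]
Step 12: x=[3.8877] v=[-1.5200]
Step 13: x=[3.7502] v=[-1.3749]
Step 14: x=[3.6311] v=[-1.1908]
Step 15: x=[3.5338] v=[-0.9729]
Step 16: x=[3.4611] v=[-0.7275]
Step 17: x=[3.4150] v=[-0.4615]
Step 18: x=[3.3968] v=[-0.1824]
Step 19: x=[3.4070] v=[0.1018]
First v>=0 after going negative at step 19, time=1.9000

Answer: 1.9000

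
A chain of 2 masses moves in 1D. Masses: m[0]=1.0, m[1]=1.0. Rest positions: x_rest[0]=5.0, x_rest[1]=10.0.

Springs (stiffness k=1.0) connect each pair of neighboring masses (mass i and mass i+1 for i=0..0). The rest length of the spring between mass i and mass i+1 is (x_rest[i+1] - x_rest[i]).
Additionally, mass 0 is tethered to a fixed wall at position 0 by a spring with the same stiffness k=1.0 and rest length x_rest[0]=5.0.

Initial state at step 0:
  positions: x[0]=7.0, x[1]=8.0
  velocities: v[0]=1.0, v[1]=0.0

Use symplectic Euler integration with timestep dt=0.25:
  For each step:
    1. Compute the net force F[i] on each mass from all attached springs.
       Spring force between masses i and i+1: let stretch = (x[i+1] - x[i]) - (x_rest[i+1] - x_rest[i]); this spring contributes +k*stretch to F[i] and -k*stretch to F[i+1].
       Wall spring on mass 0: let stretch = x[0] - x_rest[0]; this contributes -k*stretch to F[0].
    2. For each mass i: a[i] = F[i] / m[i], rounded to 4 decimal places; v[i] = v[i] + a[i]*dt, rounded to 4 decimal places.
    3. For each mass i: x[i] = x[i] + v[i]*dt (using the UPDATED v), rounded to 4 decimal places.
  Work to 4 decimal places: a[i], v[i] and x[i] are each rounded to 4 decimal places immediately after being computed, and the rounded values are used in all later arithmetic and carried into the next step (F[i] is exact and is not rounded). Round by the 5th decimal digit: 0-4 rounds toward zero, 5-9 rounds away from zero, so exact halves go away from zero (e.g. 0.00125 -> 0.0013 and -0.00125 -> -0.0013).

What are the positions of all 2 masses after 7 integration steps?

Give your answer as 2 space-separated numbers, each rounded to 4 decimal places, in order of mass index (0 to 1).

Answer: 3.0081 11.8111

Derivation:
Step 0: x=[7.0000 8.0000] v=[1.0000 0.0000]
Step 1: x=[6.8750 8.2500] v=[-0.5000 1.0000]
Step 2: x=[6.4063 8.7266] v=[-1.8750 1.9063]
Step 3: x=[5.6822 9.3707] v=[-2.8965 2.5762]
Step 4: x=[4.8335 10.0967] v=[-3.3949 2.9041]
Step 5: x=[4.0116 10.8063] v=[-3.2875 2.8383]
Step 6: x=[3.3637 11.4037] v=[-2.5917 2.3896]
Step 7: x=[3.0081 11.8111] v=[-1.4226 1.6296]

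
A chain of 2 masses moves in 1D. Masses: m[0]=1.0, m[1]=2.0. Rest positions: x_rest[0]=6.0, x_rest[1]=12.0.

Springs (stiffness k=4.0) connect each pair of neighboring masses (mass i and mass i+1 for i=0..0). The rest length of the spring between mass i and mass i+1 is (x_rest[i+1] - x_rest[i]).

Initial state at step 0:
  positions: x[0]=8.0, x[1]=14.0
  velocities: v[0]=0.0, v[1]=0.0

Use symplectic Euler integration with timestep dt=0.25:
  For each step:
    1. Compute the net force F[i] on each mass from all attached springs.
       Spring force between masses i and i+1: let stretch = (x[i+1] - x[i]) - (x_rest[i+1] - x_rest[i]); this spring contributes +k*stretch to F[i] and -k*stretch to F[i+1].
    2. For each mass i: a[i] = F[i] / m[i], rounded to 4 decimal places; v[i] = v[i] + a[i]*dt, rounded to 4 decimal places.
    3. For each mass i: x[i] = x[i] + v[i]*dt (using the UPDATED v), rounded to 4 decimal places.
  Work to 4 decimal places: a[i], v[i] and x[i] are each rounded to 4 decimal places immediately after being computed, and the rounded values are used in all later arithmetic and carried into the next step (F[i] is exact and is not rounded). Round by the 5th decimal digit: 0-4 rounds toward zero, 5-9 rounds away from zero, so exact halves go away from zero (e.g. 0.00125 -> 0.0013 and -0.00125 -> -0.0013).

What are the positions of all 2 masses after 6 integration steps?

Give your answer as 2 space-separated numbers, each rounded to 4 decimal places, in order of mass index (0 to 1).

Step 0: x=[8.0000 14.0000] v=[0.0000 0.0000]
Step 1: x=[8.0000 14.0000] v=[0.0000 0.0000]
Step 2: x=[8.0000 14.0000] v=[0.0000 0.0000]
Step 3: x=[8.0000 14.0000] v=[0.0000 0.0000]
Step 4: x=[8.0000 14.0000] v=[0.0000 0.0000]
Step 5: x=[8.0000 14.0000] v=[0.0000 0.0000]
Step 6: x=[8.0000 14.0000] v=[0.0000 0.0000]

Answer: 8.0000 14.0000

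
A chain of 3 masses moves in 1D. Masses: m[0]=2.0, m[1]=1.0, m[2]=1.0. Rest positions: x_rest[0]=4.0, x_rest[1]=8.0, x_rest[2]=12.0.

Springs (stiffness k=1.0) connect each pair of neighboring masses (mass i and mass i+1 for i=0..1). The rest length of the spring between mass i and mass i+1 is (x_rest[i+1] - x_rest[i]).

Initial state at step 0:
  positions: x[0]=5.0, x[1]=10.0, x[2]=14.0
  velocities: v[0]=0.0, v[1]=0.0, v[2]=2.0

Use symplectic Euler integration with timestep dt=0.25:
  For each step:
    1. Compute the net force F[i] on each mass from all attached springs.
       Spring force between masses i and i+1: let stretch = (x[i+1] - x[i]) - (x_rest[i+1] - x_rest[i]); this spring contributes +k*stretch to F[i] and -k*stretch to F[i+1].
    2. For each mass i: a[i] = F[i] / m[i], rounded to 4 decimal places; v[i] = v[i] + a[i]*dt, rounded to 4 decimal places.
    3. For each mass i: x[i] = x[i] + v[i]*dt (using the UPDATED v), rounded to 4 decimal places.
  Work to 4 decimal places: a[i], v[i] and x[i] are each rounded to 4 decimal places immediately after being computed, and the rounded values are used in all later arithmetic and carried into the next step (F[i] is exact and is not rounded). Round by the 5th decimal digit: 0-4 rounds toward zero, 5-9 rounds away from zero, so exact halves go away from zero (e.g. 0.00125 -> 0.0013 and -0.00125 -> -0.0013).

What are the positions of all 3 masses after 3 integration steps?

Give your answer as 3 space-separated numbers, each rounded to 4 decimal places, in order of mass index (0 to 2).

Step 0: x=[5.0000 10.0000 14.0000] v=[0.0000 0.0000 2.0000]
Step 1: x=[5.0313 9.9375 14.5000] v=[0.1250 -0.2500 2.0000]
Step 2: x=[5.0909 9.8535 14.9649] v=[0.2383 -0.3359 1.8594]
Step 3: x=[5.1743 9.7913 15.3603] v=[0.3336 -0.2487 1.5816]

Answer: 5.1743 9.7913 15.3603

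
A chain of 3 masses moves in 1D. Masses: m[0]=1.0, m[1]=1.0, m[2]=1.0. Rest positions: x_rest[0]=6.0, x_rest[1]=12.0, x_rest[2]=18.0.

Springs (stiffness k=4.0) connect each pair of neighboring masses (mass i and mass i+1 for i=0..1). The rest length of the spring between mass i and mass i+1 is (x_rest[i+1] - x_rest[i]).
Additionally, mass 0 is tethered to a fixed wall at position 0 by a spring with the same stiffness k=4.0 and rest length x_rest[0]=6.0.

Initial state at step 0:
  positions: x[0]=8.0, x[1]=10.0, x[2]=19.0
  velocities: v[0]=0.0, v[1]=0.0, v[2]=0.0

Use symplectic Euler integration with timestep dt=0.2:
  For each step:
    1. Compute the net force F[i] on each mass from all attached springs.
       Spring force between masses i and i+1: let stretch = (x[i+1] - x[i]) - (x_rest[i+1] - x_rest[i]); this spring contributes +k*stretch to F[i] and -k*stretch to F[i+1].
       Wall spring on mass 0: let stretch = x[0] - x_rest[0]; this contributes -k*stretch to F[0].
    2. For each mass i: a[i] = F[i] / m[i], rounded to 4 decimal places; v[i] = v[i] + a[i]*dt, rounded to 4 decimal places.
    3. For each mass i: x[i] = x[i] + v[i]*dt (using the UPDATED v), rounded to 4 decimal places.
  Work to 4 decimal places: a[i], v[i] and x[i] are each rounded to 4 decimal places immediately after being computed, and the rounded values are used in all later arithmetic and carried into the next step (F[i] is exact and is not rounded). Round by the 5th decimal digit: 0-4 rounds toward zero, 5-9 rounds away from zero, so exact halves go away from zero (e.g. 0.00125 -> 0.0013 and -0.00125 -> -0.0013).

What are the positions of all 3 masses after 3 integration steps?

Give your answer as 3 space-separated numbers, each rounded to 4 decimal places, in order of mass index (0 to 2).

Step 0: x=[8.0000 10.0000 19.0000] v=[0.0000 0.0000 0.0000]
Step 1: x=[7.0400 11.1200 18.5200] v=[-4.8000 5.6000 -2.4000]
Step 2: x=[5.6064 12.7712 17.8160] v=[-7.1680 8.2560 -3.5200]
Step 3: x=[4.4221 14.0832 17.2648] v=[-5.9213 6.5600 -2.7558]

Answer: 4.4221 14.0832 17.2648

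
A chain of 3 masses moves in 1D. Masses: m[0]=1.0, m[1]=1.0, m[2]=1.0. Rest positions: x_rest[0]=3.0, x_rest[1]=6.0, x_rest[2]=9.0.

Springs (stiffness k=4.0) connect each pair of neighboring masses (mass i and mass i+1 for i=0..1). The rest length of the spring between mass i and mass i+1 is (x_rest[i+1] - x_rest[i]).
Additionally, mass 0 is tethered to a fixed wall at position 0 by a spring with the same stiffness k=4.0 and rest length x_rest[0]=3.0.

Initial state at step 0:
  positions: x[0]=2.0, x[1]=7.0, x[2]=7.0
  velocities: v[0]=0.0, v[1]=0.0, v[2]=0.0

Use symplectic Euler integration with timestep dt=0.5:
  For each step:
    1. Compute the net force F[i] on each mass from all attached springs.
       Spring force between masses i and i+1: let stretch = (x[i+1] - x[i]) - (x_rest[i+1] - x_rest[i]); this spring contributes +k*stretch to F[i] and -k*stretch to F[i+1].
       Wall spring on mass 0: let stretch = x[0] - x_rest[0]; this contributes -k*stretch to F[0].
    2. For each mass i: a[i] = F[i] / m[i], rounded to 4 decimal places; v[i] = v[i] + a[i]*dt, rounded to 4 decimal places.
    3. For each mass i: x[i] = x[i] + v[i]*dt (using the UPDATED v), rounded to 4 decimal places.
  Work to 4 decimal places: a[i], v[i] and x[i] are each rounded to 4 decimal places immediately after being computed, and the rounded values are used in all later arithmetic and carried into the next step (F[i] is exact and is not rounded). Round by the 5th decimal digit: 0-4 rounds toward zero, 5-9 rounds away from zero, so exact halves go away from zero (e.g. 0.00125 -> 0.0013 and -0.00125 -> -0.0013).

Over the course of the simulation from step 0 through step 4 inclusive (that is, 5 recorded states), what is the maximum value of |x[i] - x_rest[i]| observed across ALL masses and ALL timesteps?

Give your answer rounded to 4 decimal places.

Step 0: x=[2.0000 7.0000 7.0000] v=[0.0000 0.0000 0.0000]
Step 1: x=[5.0000 2.0000 10.0000] v=[6.0000 -10.0000 6.0000]
Step 2: x=[0.0000 8.0000 8.0000] v=[-10.0000 12.0000 -4.0000]
Step 3: x=[3.0000 6.0000 9.0000] v=[6.0000 -4.0000 2.0000]
Step 4: x=[6.0000 4.0000 10.0000] v=[6.0000 -4.0000 2.0000]
Max displacement = 4.0000

Answer: 4.0000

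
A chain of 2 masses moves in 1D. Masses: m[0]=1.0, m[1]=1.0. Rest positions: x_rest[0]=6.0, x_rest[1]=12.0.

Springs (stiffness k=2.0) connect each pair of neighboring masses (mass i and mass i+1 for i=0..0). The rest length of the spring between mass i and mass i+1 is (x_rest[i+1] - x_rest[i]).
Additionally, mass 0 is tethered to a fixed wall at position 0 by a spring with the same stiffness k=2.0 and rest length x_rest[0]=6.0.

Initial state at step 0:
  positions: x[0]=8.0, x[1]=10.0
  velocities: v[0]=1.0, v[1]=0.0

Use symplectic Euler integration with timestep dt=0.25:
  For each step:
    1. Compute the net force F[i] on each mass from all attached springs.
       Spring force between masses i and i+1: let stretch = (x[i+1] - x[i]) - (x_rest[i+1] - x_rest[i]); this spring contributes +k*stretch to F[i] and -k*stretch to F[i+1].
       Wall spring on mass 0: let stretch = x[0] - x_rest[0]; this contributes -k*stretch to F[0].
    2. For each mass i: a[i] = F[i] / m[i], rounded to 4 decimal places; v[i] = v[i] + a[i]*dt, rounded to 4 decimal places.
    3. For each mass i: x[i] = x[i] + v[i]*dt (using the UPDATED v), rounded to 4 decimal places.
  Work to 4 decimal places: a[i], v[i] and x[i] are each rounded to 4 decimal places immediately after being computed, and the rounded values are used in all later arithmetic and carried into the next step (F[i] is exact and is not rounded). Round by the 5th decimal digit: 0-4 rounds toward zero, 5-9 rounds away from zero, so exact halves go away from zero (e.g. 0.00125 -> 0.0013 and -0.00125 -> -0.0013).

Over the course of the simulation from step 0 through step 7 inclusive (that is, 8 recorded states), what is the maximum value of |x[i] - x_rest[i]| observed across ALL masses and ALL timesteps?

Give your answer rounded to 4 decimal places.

Step 0: x=[8.0000 10.0000] v=[1.0000 0.0000]
Step 1: x=[7.5000 10.5000] v=[-2.0000 2.0000]
Step 2: x=[6.4375 11.3750] v=[-4.2500 3.5000]
Step 3: x=[5.1875 12.3828] v=[-5.0000 4.0313]
Step 4: x=[4.1885 13.2412] v=[-3.9961 3.4337]
Step 5: x=[3.7975 13.7181] v=[-1.5640 1.9074]
Step 6: x=[4.1719 13.7049] v=[1.4976 -0.0529]
Step 7: x=[5.2165 13.2501] v=[4.1782 -1.8194]
Max displacement = 2.2025

Answer: 2.2025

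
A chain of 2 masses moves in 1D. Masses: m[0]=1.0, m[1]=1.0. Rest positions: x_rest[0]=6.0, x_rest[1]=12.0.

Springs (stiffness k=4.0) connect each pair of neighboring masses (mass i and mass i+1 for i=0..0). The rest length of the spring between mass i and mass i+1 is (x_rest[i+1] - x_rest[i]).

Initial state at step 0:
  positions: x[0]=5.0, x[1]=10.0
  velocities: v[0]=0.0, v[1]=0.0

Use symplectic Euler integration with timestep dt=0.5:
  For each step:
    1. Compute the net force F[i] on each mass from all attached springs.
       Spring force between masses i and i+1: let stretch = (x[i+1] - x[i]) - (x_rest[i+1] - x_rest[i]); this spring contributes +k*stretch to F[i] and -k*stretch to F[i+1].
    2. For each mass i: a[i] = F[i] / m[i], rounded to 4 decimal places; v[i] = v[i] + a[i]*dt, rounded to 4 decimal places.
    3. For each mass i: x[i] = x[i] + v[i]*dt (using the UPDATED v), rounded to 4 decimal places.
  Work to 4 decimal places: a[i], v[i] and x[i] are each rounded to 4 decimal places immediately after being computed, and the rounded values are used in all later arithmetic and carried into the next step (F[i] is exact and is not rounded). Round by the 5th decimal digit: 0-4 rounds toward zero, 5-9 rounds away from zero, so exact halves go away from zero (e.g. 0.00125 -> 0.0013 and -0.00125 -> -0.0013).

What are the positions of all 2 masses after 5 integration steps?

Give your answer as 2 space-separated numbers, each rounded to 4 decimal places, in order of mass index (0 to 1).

Step 0: x=[5.0000 10.0000] v=[0.0000 0.0000]
Step 1: x=[4.0000 11.0000] v=[-2.0000 2.0000]
Step 2: x=[4.0000 11.0000] v=[0.0000 0.0000]
Step 3: x=[5.0000 10.0000] v=[2.0000 -2.0000]
Step 4: x=[5.0000 10.0000] v=[0.0000 0.0000]
Step 5: x=[4.0000 11.0000] v=[-2.0000 2.0000]

Answer: 4.0000 11.0000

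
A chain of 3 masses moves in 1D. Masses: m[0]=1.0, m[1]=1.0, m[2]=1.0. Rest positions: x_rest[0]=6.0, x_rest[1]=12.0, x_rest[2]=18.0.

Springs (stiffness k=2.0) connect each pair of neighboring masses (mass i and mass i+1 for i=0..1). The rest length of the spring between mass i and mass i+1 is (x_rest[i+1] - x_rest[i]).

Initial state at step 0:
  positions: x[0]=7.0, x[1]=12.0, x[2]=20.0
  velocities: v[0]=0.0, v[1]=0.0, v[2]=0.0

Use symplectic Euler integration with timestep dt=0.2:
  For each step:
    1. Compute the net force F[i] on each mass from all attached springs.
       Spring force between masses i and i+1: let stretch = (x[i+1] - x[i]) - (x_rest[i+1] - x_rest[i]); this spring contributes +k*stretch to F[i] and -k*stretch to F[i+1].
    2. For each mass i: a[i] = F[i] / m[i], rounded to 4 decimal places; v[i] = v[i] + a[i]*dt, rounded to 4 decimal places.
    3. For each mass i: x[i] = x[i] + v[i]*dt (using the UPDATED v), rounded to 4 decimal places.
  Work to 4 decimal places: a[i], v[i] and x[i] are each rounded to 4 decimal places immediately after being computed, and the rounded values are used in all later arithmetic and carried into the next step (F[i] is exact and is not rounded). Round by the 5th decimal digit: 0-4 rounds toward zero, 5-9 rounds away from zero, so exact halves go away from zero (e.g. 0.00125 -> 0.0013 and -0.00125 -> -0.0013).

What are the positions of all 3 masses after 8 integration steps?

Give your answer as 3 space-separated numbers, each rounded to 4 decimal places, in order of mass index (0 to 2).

Answer: 7.1269 13.4994 18.3738

Derivation:
Step 0: x=[7.0000 12.0000 20.0000] v=[0.0000 0.0000 0.0000]
Step 1: x=[6.9200 12.2400 19.8400] v=[-0.4000 1.2000 -0.8000]
Step 2: x=[6.7856 12.6624 19.5520] v=[-0.6720 2.1120 -1.4400]
Step 3: x=[6.6413 13.1658 19.1928] v=[-0.7213 2.5171 -1.7958]
Step 4: x=[6.5390 13.6294 18.8315] v=[-0.5115 2.3181 -1.8066]
Step 5: x=[6.5239 13.9420 18.5340] v=[-0.0753 1.5628 -1.4874]
Step 6: x=[6.6223 14.0285 18.3492] v=[0.4919 0.4324 -0.9242]
Step 7: x=[6.8332 13.8681 18.2987] v=[1.0544 -0.8018 -0.2525]
Step 8: x=[7.1269 13.4994 18.3738] v=[1.4684 -1.8435 0.3753]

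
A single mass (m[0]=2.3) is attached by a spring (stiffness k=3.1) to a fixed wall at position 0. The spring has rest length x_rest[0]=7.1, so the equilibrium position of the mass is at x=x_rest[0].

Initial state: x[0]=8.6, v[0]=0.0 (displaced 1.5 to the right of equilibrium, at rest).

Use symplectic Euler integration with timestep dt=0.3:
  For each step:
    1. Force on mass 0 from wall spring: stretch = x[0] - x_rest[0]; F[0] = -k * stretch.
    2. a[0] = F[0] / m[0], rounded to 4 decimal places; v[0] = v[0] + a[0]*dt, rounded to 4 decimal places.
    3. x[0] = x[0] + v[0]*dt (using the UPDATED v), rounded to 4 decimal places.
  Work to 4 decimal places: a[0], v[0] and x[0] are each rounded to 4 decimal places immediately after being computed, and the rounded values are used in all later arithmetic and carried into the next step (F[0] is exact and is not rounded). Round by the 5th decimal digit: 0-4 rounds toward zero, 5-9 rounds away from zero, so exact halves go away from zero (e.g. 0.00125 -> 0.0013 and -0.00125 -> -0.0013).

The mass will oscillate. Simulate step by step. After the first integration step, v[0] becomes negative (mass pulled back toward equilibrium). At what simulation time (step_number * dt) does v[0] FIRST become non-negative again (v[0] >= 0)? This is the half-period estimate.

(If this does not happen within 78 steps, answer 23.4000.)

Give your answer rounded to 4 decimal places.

Answer: 2.7000

Derivation:
Step 0: x=[8.6000] v=[0.0000]
Step 1: x=[8.4181] v=[-0.6065]
Step 2: x=[8.0763] v=[-1.1395]
Step 3: x=[7.6160] v=[-1.5343]
Step 4: x=[7.0931] v=[-1.7430]
Step 5: x=[6.5710] v=[-1.7402]
Step 6: x=[6.1131] v=[-1.5263]
Step 7: x=[5.7749] v=[-1.1272]
Step 8: x=[5.5975] v=[-0.5914]
Step 9: x=[5.6023] v=[0.0161]
First v>=0 after going negative at step 9, time=2.7000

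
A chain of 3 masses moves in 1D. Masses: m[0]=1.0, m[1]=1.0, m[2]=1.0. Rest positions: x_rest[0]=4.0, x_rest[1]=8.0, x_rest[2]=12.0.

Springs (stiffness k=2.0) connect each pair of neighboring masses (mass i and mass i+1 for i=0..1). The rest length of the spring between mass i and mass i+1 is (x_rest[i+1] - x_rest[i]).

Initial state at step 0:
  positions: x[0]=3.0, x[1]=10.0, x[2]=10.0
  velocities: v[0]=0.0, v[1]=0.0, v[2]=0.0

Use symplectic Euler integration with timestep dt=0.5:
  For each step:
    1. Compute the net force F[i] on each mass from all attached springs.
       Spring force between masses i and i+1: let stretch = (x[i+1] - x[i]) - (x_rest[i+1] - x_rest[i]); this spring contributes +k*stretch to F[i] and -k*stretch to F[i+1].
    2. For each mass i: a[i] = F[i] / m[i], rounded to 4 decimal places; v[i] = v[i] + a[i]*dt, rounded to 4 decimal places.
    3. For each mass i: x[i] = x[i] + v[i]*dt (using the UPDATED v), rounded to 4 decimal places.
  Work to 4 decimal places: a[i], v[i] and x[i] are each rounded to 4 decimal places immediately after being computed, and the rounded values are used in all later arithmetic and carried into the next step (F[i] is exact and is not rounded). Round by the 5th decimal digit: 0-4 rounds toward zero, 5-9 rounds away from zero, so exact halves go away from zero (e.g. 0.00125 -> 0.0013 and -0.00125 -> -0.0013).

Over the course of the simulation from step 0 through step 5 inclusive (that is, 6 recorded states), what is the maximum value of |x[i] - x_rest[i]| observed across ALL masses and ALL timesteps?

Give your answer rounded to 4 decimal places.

Step 0: x=[3.0000 10.0000 10.0000] v=[0.0000 0.0000 0.0000]
Step 1: x=[4.5000 6.5000 12.0000] v=[3.0000 -7.0000 4.0000]
Step 2: x=[5.0000 4.7500 13.2500] v=[1.0000 -3.5000 2.5000]
Step 3: x=[3.3750 7.3750 12.2500] v=[-3.2500 5.2500 -2.0000]
Step 4: x=[1.7500 10.4375 10.8125] v=[-3.2500 6.1250 -2.8750]
Step 5: x=[2.4688 9.3438 11.1875] v=[1.4375 -2.1875 0.7500]
Max displacement = 3.2500

Answer: 3.2500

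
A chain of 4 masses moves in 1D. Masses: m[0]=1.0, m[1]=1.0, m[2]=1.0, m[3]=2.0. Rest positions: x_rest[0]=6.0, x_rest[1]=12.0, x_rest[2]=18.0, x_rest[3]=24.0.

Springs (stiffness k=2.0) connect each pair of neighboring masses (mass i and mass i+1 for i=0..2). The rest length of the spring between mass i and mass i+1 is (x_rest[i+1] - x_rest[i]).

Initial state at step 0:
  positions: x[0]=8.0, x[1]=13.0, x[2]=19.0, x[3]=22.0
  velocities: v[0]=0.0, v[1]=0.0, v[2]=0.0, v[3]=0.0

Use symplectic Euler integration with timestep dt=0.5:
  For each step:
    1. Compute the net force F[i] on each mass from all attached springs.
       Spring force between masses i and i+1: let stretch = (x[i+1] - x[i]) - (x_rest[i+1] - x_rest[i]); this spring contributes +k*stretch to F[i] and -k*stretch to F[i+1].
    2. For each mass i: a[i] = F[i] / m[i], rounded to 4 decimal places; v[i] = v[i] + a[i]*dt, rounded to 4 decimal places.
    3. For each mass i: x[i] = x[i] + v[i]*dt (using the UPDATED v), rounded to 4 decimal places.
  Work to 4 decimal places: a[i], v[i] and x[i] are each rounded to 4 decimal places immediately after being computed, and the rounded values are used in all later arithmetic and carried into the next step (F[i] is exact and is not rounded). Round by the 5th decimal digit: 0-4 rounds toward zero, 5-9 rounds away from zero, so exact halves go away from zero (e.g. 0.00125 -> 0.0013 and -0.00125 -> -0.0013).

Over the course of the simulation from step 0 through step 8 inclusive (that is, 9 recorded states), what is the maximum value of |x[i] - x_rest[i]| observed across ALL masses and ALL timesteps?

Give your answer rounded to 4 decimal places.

Step 0: x=[8.0000 13.0000 19.0000 22.0000] v=[0.0000 0.0000 0.0000 0.0000]
Step 1: x=[7.5000 13.5000 17.5000 22.7500] v=[-1.0000 1.0000 -3.0000 1.5000]
Step 2: x=[7.0000 13.0000 16.6250 23.6875] v=[-1.0000 -1.0000 -1.7500 1.8750]
Step 3: x=[6.5000 11.3125 17.4688 24.3594] v=[-1.0000 -3.3750 1.6875 1.3438]
Step 4: x=[5.4063 10.2969 18.6797 24.8087] v=[-2.1875 -2.0312 2.4218 0.8985]
Step 5: x=[3.7579 11.0274 18.7637 25.2257] v=[-3.2969 1.4610 0.1680 0.8340]
Step 6: x=[2.7442 11.9913 18.2106 25.5272] v=[-2.0274 1.9278 -1.1063 0.6030]
Step 7: x=[3.3541 11.4413 18.2061 25.4996] v=[1.2197 -1.1000 -0.0090 -0.0553]
Step 8: x=[5.0076 10.2301 18.4660 25.1486] v=[3.3069 -2.4224 0.5197 -0.7021]
Max displacement = 3.2558

Answer: 3.2558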